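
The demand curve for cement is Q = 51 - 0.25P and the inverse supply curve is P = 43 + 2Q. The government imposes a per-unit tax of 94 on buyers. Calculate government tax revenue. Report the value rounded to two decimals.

Rewriting demand in inverse form: P = 204 - 4Q.
Without the tax, 204 - 4Q = 43 + 2Q so Q* = 26.8333 and P* = 96.6667.
A tax on buyers shifts demand down by 94: (204 - 94) - 4Q = 43 + 2Q, so Q_t = 11.1667. Buyers pay P_b = 159.3333; sellers receive P_s = P_b - 94 = 65.3333.
Tax revenue = t x Q_t = 94 x 11.1667 = 1049.6667.

1049.67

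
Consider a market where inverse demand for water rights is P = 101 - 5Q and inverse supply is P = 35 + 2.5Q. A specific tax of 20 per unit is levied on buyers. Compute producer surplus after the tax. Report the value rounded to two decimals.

Pre-tax equilibrium: 101 - 5Q = 35 + 2.5Q gives Q* = 8.8, P* = 57.
A tax on buyers shifts demand down by 20: (101 - 20) - 5Q = 35 + 2.5Q, so Q_t = 6.1333. Buyers pay P_b = 70.3333; sellers receive P_s = P_b - 20 = 50.3333.
PS = (1/2)(Q_t)(P_s - 35) = (1/2)(6.1333)(15.3333) = 47.0222.

47.02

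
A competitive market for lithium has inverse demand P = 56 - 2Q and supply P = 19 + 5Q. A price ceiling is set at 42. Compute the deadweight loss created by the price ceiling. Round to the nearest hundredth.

1.65

Free-market equilibrium: 56 - 2Q = 19 + 5Q gives Q* = 5.2857, P* = 45.4286.
At P = 42, sellers supply (42 - 19)/5 = 4.6 while buyers want more, so the quantity traded is 4.6 at price 42.
The lost-trades triangle has base Q* - 4.6 = 0.6857 and height equal to the gap between the curves at Q = 4.6, which is 46.8 - 42 = 4.8. DWL = (1/2)(0.6857)(4.8) = 1.6457.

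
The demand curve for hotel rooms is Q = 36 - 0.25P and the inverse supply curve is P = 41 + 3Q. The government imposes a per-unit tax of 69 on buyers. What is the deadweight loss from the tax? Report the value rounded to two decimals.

340.07

Rewriting demand in inverse form: P = 144 - 4Q.
Pre-tax equilibrium: 144 - 4Q = 41 + 3Q gives Q* = 14.7143, P* = 85.1429.
A tax on buyers shifts demand down by 69: (144 - 69) - 4Q = 41 + 3Q, so Q_t = 4.8571. Buyers pay P_b = 124.5714; sellers receive P_s = P_b - 69 = 55.5714.
Deadweight loss is the triangle between the curves from Q_t to Q*: (1/2)(14.7143 - 4.8571)(69) = 340.0714.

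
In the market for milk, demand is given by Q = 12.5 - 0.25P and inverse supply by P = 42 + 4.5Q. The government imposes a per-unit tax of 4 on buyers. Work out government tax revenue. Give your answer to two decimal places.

Rewriting demand in inverse form: P = 50 - 4Q.
Pre-tax equilibrium: 50 - 4Q = 42 + 4.5Q gives Q* = 0.9412, P* = 46.2353.
A tax on buyers shifts demand down by 4: (50 - 4) - 4Q = 42 + 4.5Q, so Q_t = 0.4706. Buyers pay P_b = 48.1176; sellers receive P_s = P_b - 4 = 44.1176.
Revenue is the tax times quantity traded: 4 x 0.4706 = 1.8824.

1.88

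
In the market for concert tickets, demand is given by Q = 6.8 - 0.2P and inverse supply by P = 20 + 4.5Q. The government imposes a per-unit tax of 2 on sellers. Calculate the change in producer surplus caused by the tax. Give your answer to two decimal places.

-1.30

Rewriting demand in inverse form: P = 34 - 5Q.
Without the tax, 34 - 5Q = 20 + 4.5Q so Q* = 1.4737 and P* = 26.6316.
A tax on sellers shifts supply up by 2: 34 - 5Q = 20 + 4.5Q + 2, so Q_t = 1.2632. Buyers pay P_b = 27.6842; sellers receive P_s = P_b - 2 = 25.6842.
Producers lose the trapezoid between P_s and P* out to Q_t plus the triangle from Q_t to Q*: change in PS = 3.59 - 4.8864 = -1.2964.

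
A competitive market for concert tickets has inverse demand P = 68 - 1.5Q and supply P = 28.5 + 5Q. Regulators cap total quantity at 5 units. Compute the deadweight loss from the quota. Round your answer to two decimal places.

3.77

Without the quota, 68 - 1.5Q = 28.5 + 5Q gives Q* = 6.0769.
At Q = 5 the demand price is 68 - 1.5(5) = 60.5 and the supply price is 28.5 + 5(5) = 53.5.
Deadweight loss is the triangle between the curves from 5 to 6.0769: (1/2)(60.5 - 53.5)(6.0769 - 5) = 3.7692.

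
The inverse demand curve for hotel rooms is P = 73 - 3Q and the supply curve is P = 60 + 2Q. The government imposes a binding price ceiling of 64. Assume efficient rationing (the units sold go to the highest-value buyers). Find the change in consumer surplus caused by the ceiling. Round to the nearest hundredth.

Without the control, 73 - 3Q = 60 + 2Q so Q* = 2.6 and P* = 65.2.
At the ceiling price 64, quantity supplied is (64 - 60)/2 = 2; supply is the short side, so Q = 2 trades at P = 64.
CS goes from (1/2)(2.6)(7.8) = 10.14 to 12 (computed as (73 - 64)(2) - (1/2)(3)(2)^2), a change of 1.86.

1.86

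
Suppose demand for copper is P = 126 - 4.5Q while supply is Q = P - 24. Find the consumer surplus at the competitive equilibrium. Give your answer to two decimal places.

773.85

Rewriting supply in inverse form: P = 24 + Q.
Setting demand equal to supply, 102 = 5.5Q, so Q* = 18.5455 and P* = 42.5455.
Consumer surplus is the triangle under demand above P*: (1/2)(18.5455)(126 - 42.5455) = (1/2)(18.5455)(83.4545) = 773.8512.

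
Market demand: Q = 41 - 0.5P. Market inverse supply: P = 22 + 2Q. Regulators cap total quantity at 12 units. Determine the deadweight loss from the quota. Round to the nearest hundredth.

18.00

Rewriting demand in inverse form: P = 82 - 2Q.
Without the quota, 82 - 2Q = 22 + 2Q gives Q* = 15.
At Q = 12 the demand price is 82 - 2(12) = 58 and the supply price is 22 + 2(12) = 46.
Deadweight loss is the triangle between the curves from 12 to 15: (1/2)(58 - 46)(15 - 12) = 18.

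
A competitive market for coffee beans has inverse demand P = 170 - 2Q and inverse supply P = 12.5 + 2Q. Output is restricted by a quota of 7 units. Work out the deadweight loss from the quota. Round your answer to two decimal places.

Without the quota, 170 - 2Q = 12.5 + 2Q gives Q* = 39.375.
At Q = 7 the demand price is 170 - 2(7) = 156 and the supply price is 12.5 + 2(7) = 26.5.
Deadweight loss is the triangle between the curves from 7 to 39.375: (1/2)(156 - 26.5)(39.375 - 7) = 2096.2812.

2096.28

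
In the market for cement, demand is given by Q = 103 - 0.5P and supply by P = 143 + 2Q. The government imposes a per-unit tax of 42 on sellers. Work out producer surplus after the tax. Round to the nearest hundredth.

Rewriting demand in inverse form: P = 206 - 2Q.
Pre-tax equilibrium: 206 - 2Q = 143 + 2Q gives Q* = 15.75, P* = 174.5.
With the tax, sellers need 42 more per unit: 206 - 2Q = 143 + 2Q + 42, so Q_t = 5.25. Buyers pay P_b = 195.5; sellers receive P_s = P_b - 42 = 153.5.
PS = (1/2)(Q_t)(P_s - 143) = (1/2)(5.25)(10.5) = 27.5625.

27.56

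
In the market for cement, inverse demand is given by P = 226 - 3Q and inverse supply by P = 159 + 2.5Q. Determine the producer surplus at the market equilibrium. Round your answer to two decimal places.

185.50

Set 226 - 3Q = 159 + 2.5Q, which gives 67 = 5.5Q, so Q* = 12.1818 and P* = 226 - 3(12.1818) = 189.4545.
PS is the area between P* and the supply curve from 0 to Q*: (1/2)(12.1818)(30.4545) = 185.4959.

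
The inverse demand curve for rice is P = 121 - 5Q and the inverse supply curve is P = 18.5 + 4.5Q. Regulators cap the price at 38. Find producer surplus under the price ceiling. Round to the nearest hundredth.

Free-market equilibrium: 121 - 5Q = 18.5 + 4.5Q gives Q* = 10.7895, P* = 67.0526.
At P = 38, sellers supply (38 - 18.5)/4.5 = 4.3333 while buyers want more, so the quantity traded is 4.3333 at price 38.
PS is the triangle above supply below 38: (1/2)(4.3333)(38 - 18.5) = 42.25.

42.25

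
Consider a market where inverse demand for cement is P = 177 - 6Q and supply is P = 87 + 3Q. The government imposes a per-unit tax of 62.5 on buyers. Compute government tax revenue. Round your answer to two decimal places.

Pre-tax equilibrium: 177 - 6Q = 87 + 3Q gives Q* = 10, P* = 117.
A tax on buyers shifts demand down by 62.5: (177 - 62.5) - 6Q = 87 + 3Q, so Q_t = 3.0556. Buyers pay P_b = 158.6667; sellers receive P_s = P_b - 62.5 = 96.1667.
Tax revenue = t x Q_t = 62.5 x 3.0556 = 190.9722.

190.97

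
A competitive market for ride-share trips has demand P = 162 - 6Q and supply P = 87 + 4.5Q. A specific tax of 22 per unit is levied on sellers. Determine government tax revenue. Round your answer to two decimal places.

Without the tax, 162 - 6Q = 87 + 4.5Q so Q* = 7.1429 and P* = 119.1429.
A tax on sellers shifts supply up by 22: 162 - 6Q = 87 + 4.5Q + 22, so Q_t = 5.0476. Buyers pay P_b = 131.7143; sellers receive P_s = P_b - 22 = 109.7143.
Revenue is the tax times quantity traded: 22 x 5.0476 = 111.0476.

111.05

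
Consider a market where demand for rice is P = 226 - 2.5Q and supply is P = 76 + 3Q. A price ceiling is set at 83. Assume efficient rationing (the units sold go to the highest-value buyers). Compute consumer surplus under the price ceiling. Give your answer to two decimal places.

326.86

Free-market equilibrium: 226 - 2.5Q = 76 + 3Q gives Q* = 27.2727, P* = 157.8182.
At the ceiling price 83, quantity supplied is (83 - 76)/3 = 2.3333; supply is the short side, so Q = 2.3333 trades at P = 83.
The demand price at Q = 2.3333 is 220.1667. CS is the trapezoid between demand and 83 over [0, 2.3333]: (1/2)[(226 - 83) + (220.1667 - 83)](2.3333) = 326.8611.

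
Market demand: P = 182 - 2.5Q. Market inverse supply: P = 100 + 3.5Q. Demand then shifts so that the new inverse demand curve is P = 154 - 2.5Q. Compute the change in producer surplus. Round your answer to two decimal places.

Initial equilibrium: Q_0 = 13.6667, P_0 = 147.8333; CS_0 = (1/2)(13.6667)(34.1667) = 233.4722, PS_0 = (1/2)(13.6667)(47.8333) = 326.8611.
New equilibrium: 154 - 2.5Q = 100 + 3.5Q gives Q_1 = 9, P_1 = 131.5; CS_1 = 101.25, PS_1 = 141.75.
Change in producer surplus = 141.75 - 326.8611 = -185.1111.

-185.11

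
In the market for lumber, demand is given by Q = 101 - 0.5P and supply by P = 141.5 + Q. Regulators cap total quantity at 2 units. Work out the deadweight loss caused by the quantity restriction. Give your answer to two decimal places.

Rewriting demand in inverse form: P = 202 - 2Q.
Unrestricted equilibrium: Q* = (202 - 141.5)/(2 + 1) = 20.1667.
At Q = 2 the demand price is 202 - 2(2) = 198 and the supply price is 141.5 + (2) = 143.5.
DWL = (1/2)(gap between curves at 2) x (Q* - 2) = (1/2)(54.5)(18.1667) = 495.0417.

495.04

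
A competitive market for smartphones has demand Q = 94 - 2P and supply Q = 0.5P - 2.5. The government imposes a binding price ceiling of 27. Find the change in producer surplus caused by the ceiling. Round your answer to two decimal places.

-161.24

Rewriting demand in inverse form: P = 47 - 0.5Q.
Rewriting supply in inverse form: P = 5 + 2Q.
Without the control, 47 - 0.5Q = 5 + 2Q so Q* = 16.8 and P* = 38.6.
At the ceiling price 27, quantity supplied is (27 - 5)/2 = 11; supply is the short side, so Q = 11 trades at P = 27.
PS goes from (1/2)(16.8)(33.6) = 282.24 to 121 (computed as (27 - 5)(11) - (1/2)(2)(11)^2), a change of -161.24.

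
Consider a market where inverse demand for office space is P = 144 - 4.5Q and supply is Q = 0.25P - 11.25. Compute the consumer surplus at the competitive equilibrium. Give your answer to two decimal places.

305.22

Rewriting supply in inverse form: P = 45 + 4Q.
Equilibrium: 144 - 4.5Q = 45 + 4Q, so Q* = 11.6471 and P* = 91.5882.
Consumer surplus is the triangle under demand above P*: (1/2)(11.6471)(144 - 91.5882) = (1/2)(11.6471)(52.4118) = 305.2215.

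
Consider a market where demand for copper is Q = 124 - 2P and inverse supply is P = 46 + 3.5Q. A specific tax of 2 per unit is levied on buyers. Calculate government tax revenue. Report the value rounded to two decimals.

7.00

Rewriting demand in inverse form: P = 62 - 0.5Q.
Without the tax, 62 - 0.5Q = 46 + 3.5Q so Q* = 4 and P* = 60.
With the tax, buyers' net willingness to pay falls by 2: (62 - 2) - 0.5Q = 46 + 3.5Q, so Q_t = 3.5. Buyers pay P_b = 60.25; sellers receive P_s = P_b - 2 = 58.25.
Revenue is the tax times quantity traded: 2 x 3.5 = 7.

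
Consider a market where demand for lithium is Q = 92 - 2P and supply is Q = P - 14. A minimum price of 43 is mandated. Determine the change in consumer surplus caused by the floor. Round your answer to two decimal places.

Rewriting demand in inverse form: P = 46 - 0.5Q.
Rewriting supply in inverse form: P = 14 + Q.
Free-market equilibrium: 46 - 0.5Q = 14 + Q gives Q* = 21.3333, P* = 35.3333.
At the floor price 43, quantity demanded is (46 - 43)/0.5 = 6; demand is the short side, so Q = 6 trades at P = 43.
CS goes from (1/2)(21.3333)(10.6667) = 113.7778 to 9 (computed as (46 - 43)(6) - (1/2)(0.5)(6)^2), a change of -104.7778.

-104.78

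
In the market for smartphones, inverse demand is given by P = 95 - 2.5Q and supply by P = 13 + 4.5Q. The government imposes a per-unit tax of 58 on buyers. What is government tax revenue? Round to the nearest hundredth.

198.86

Pre-tax equilibrium: 95 - 2.5Q = 13 + 4.5Q gives Q* = 11.7143, P* = 65.7143.
A tax on buyers shifts demand down by 58: (95 - 58) - 2.5Q = 13 + 4.5Q, so Q_t = 3.4286. Buyers pay P_b = 86.4286; sellers receive P_s = P_b - 58 = 28.4286.
Tax revenue = t x Q_t = 58 x 3.4286 = 198.8571.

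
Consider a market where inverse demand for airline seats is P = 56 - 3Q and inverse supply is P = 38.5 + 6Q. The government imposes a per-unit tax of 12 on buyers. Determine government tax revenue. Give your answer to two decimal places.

Pre-tax equilibrium: 56 - 3Q = 38.5 + 6Q gives Q* = 1.9444, P* = 50.1667.
A tax on buyers shifts demand down by 12: (56 - 12) - 3Q = 38.5 + 6Q, so Q_t = 0.6111. Buyers pay P_b = 54.1667; sellers receive P_s = P_b - 12 = 42.1667.
Revenue is the tax times quantity traded: 12 x 0.6111 = 7.3333.

7.33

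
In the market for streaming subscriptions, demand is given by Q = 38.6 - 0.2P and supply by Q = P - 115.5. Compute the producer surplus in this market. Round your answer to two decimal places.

Rewriting demand in inverse form: P = 193 - 5Q.
Rewriting supply in inverse form: P = 115.5 + Q.
Setting demand equal to supply, 77.5 = 6Q, so Q* = 12.9167 and P* = 128.4167.
PS is the area between P* and the supply curve from 0 to Q*: (1/2)(12.9167)(12.9167) = 83.4201.

83.42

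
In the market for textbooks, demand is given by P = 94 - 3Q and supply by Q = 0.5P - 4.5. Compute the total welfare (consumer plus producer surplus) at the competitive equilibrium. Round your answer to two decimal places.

722.50

Rewriting supply in inverse form: P = 9 + 2Q.
Equilibrium: 94 - 3Q = 9 + 2Q, so Q* = 17 and P* = 43.
Total surplus is the full triangle between the curves from 0 to Q*: (1/2)(17)(94 - 9) = 722.5.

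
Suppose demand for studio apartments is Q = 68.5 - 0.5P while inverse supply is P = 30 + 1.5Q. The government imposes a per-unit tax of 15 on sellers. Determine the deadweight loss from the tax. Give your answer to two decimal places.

Rewriting demand in inverse form: P = 137 - 2Q.
Without the tax, 137 - 2Q = 30 + 1.5Q so Q* = 30.5714 and P* = 75.8571.
A tax on sellers shifts supply up by 15: 137 - 2Q = 30 + 1.5Q + 15, so Q_t = 26.2857. Buyers pay P_b = 84.4286; sellers receive P_s = P_b - 15 = 69.4286.
The welfare triangle lost has base Q* - Q_t = 4.2857 and height t = 15, so DWL = (1/2)(4.2857)(15) = 32.1429.

32.14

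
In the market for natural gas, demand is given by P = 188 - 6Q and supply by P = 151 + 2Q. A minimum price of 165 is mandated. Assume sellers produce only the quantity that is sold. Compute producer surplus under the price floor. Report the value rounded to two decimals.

38.97

Without the control, 188 - 6Q = 151 + 2Q so Q* = 4.625 and P* = 160.25.
At P = 165, buyers demand (188 - 165)/6 = 3.8333 while sellers would supply more, so the quantity traded is 3.8333 at price 165.
The supply price at Q = 3.8333 is 158.6667. PS is the trapezoid between 165 and supply over [0, 3.8333]: (1/2)[(165 - 151) + (165 - 158.6667)](3.8333) = 38.9722.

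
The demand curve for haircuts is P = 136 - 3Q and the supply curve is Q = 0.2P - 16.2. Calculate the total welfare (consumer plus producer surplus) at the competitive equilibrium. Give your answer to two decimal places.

Rewriting supply in inverse form: P = 81 + 5Q.
Equilibrium: 136 - 3Q = 81 + 5Q, so Q* = 6.875 and P* = 115.375.
CS = (1/2)(6.875)(20.625) = 70.8984 and PS = (1/2)(6.875)(34.375) = 118.1641, so total surplus = 189.0625.

189.06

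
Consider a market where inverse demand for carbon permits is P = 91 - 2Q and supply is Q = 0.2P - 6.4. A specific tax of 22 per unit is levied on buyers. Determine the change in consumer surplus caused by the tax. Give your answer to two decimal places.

Rewriting supply in inverse form: P = 32 + 5Q.
Pre-tax equilibrium: 91 - 2Q = 32 + 5Q gives Q* = 8.4286, P* = 74.1429.
A tax on buyers shifts demand down by 22: (91 - 22) - 2Q = 32 + 5Q, so Q_t = 5.2857. Buyers pay P_b = 80.4286; sellers receive P_s = P_b - 22 = 58.4286.
Consumers lose the trapezoid between P* and P_b out to Q_t plus the triangle from Q_t to Q*: change in CS = 27.9388 - 71.0408 = -43.102.

-43.10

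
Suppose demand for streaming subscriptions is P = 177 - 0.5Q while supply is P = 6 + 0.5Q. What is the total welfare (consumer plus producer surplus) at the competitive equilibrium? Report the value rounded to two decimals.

Equilibrium: 177 - 0.5Q = 6 + 0.5Q, so Q* = 171 and P* = 91.5.
CS = (1/2)(171)(85.5) = 7310.25 and PS = (1/2)(171)(85.5) = 7310.25, so total surplus = 14620.5.

14620.50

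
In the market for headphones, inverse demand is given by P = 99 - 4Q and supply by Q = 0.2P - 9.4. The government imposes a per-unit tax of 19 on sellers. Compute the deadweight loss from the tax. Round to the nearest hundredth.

20.06

Rewriting supply in inverse form: P = 47 + 5Q.
Pre-tax equilibrium: 99 - 4Q = 47 + 5Q gives Q* = 5.7778, P* = 75.8889.
A tax on sellers shifts supply up by 19: 99 - 4Q = 47 + 5Q + 19, so Q_t = 3.6667. Buyers pay P_b = 84.3333; sellers receive P_s = P_b - 19 = 65.3333.
The welfare triangle lost has base Q* - Q_t = 2.1111 and height t = 19, so DWL = (1/2)(2.1111)(19) = 20.0556.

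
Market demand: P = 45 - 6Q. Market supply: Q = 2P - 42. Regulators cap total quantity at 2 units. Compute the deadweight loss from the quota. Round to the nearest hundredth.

Rewriting supply in inverse form: P = 21 + 0.5Q.
Unrestricted equilibrium: Q* = (45 - 21)/(6 + 0.5) = 3.6923.
At Q = 2 the demand price is 45 - 6(2) = 33 and the supply price is 21 + 0.5(2) = 22.
Deadweight loss is the triangle between the curves from 2 to 3.6923: (1/2)(33 - 22)(3.6923 - 2) = 9.3077.

9.31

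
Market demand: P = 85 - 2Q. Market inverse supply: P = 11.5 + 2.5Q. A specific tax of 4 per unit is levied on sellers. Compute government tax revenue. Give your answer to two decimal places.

61.78

Pre-tax equilibrium: 85 - 2Q = 11.5 + 2.5Q gives Q* = 16.3333, P* = 52.3333.
A tax on sellers shifts supply up by 4: 85 - 2Q = 11.5 + 2.5Q + 4, so Q_t = 15.4444. Buyers pay P_b = 54.1111; sellers receive P_s = P_b - 4 = 50.1111.
Revenue is the tax times quantity traded: 4 x 15.4444 = 61.7778.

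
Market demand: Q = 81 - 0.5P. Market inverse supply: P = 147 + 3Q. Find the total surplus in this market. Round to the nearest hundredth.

Rewriting demand in inverse form: P = 162 - 2Q.
Set 162 - 2Q = 147 + 3Q, which gives 15 = 5Q, so Q* = 3 and P* = 162 - 2(3) = 156.
CS = (1/2)(3)(6) = 9 and PS = (1/2)(3)(9) = 13.5, so total surplus = 22.5.

22.50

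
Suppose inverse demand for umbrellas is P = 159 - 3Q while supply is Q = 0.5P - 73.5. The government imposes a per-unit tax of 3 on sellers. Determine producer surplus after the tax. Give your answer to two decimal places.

3.24

Rewriting supply in inverse form: P = 147 + 2Q.
Pre-tax equilibrium: 159 - 3Q = 147 + 2Q gives Q* = 2.4, P* = 151.8.
With the tax, sellers need 3 more per unit: 159 - 3Q = 147 + 2Q + 3, so Q_t = 1.8. Buyers pay P_b = 153.6; sellers receive P_s = P_b - 3 = 150.6.
PS = (1/2)(Q_t)(P_s - 147) = (1/2)(1.8)(3.6) = 3.24.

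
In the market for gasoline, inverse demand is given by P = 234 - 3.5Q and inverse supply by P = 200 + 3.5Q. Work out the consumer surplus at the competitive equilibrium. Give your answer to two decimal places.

41.29

Set 234 - 3.5Q = 200 + 3.5Q, which gives 34 = 7Q, so Q* = 4.8571 and P* = 234 - 3.5(4.8571) = 217.
The demand choke price is 234, so CS = (1/2)(Q*)(234 - P*) = (1/2)(4.8571)(17) = 41.2857.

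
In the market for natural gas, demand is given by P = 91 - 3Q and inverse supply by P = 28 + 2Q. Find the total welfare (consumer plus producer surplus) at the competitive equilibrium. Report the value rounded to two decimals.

Equilibrium: 91 - 3Q = 28 + 2Q, so Q* = 12.6 and P* = 53.2.
CS = (1/2)(12.6)(37.8) = 238.14 and PS = (1/2)(12.6)(25.2) = 158.76, so total surplus = 396.9.

396.90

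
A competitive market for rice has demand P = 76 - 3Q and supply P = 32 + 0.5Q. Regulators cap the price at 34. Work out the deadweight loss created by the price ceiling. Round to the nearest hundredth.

128.57

Free-market equilibrium: 76 - 3Q = 32 + 0.5Q gives Q* = 12.5714, P* = 38.2857.
At the ceiling price 34, quantity supplied is (34 - 32)/0.5 = 4; supply is the short side, so Q = 4 trades at P = 34.
The lost-trades triangle has base Q* - 4 = 8.5714 and height equal to the gap between the curves at Q = 4, which is 64 - 34 = 30. DWL = (1/2)(8.5714)(30) = 128.5714.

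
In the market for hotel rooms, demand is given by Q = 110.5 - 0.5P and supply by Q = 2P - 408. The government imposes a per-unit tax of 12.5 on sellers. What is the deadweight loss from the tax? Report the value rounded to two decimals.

Rewriting demand in inverse form: P = 221 - 2Q.
Rewriting supply in inverse form: P = 204 + 0.5Q.
Without the tax, 221 - 2Q = 204 + 0.5Q so Q* = 6.8 and P* = 207.4.
With the tax, sellers need 12.5 more per unit: 221 - 2Q = 204 + 0.5Q + 12.5, so Q_t = 1.8. Buyers pay P_b = 217.4; sellers receive P_s = P_b - 12.5 = 204.9.
Deadweight loss is the triangle between the curves from Q_t to Q*: (1/2)(6.8 - 1.8)(12.5) = 31.25.

31.25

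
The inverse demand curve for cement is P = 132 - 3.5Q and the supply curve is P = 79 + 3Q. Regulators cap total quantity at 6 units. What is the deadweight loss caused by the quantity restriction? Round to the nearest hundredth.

15.08

Without the quota, 132 - 3.5Q = 79 + 3Q gives Q* = 8.1538.
At Q = 6 the demand price is 132 - 3.5(6) = 111 and the supply price is 79 + 3(6) = 97.
DWL = (1/2)(gap between curves at 6) x (Q* - 6) = (1/2)(14)(2.1538) = 15.0769.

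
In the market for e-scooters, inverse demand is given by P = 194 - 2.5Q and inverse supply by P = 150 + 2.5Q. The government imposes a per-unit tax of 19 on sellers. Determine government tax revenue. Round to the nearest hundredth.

Without the tax, 194 - 2.5Q = 150 + 2.5Q so Q* = 8.8 and P* = 172.
With the tax, sellers need 19 more per unit: 194 - 2.5Q = 150 + 2.5Q + 19, so Q_t = 5. Buyers pay P_b = 181.5; sellers receive P_s = P_b - 19 = 162.5.
Revenue is the tax times quantity traded: 19 x 5 = 95.

95.00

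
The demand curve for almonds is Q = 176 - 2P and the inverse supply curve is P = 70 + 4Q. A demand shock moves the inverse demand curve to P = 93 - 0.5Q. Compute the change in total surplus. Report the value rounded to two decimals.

22.78

Rewriting demand in inverse form: P = 88 - 0.5Q.
Initial equilibrium: Q_0 = 4, P_0 = 86; CS_0 = (1/2)(4)(2) = 4, PS_0 = (1/2)(4)(16) = 32.
New equilibrium: 93 - 0.5Q = 70 + 4Q gives Q_1 = 5.1111, P_1 = 90.4444; CS_1 = 6.5309, PS_1 = 52.2469.
Change in total surplus = (6.5309 + 52.2469) - (4 + 32) = 22.7778.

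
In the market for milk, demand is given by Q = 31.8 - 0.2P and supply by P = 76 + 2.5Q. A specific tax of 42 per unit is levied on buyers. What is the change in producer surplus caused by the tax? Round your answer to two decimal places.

-115.73

Rewriting demand in inverse form: P = 159 - 5Q.
Without the tax, 159 - 5Q = 76 + 2.5Q so Q* = 11.0667 and P* = 103.6667.
With the tax, buyers' net willingness to pay falls by 42: (159 - 42) - 5Q = 76 + 2.5Q, so Q_t = 5.4667. Buyers pay P_b = 131.6667; sellers receive P_s = P_b - 42 = 89.6667.
Producers lose the trapezoid between P_s and P* out to Q_t plus the triangle from Q_t to Q*: change in PS = 37.3556 - 153.0889 = -115.7333.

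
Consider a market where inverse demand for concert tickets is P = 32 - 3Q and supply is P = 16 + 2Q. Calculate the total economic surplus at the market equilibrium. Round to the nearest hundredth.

Setting demand equal to supply, 16 = 5Q, so Q* = 3.2 and P* = 22.4.
Total surplus is the full triangle between the curves from 0 to Q*: (1/2)(3.2)(32 - 16) = 25.6.

25.60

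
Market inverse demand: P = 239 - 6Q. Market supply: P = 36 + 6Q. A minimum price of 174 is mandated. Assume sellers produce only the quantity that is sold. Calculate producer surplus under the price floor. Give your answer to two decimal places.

Free-market equilibrium: 239 - 6Q = 36 + 6Q gives Q* = 16.9167, P* = 137.5.
At the floor price 174, quantity demanded is (239 - 174)/6 = 10.8333; demand is the short side, so Q = 10.8333 trades at P = 174.
The supply price at Q = 10.8333 is 101. PS is the trapezoid between 174 and supply over [0, 10.8333]: (1/2)[(174 - 36) + (174 - 101)](10.8333) = 1142.9167.

1142.92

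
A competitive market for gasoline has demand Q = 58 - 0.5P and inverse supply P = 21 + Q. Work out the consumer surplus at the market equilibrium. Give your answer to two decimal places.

1002.78

Rewriting demand in inverse form: P = 116 - 2Q.
Equilibrium: 116 - 2Q = 21 + Q, so Q* = 31.6667 and P* = 52.6667.
Consumer surplus is the triangle under demand above P*: (1/2)(31.6667)(116 - 52.6667) = (1/2)(31.6667)(63.3333) = 1002.7778.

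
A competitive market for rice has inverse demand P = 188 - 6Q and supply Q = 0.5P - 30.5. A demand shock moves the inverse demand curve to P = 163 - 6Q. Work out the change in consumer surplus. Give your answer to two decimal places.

-268.36

Rewriting supply in inverse form: P = 61 + 2Q.
Initial equilibrium: Q_0 = 15.875, P_0 = 92.75; CS_0 = (1/2)(15.875)(95.25) = 756.0469, PS_0 = (1/2)(15.875)(31.75) = 252.0156.
New equilibrium: 163 - 6Q = 61 + 2Q gives Q_1 = 12.75, P_1 = 86.5; CS_1 = 487.6875, PS_1 = 162.5625.
Change in consumer surplus = 487.6875 - 756.0469 = -268.3594.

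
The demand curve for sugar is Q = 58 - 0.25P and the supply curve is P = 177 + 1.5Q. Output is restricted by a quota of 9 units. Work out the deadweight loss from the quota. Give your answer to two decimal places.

2.75

Rewriting demand in inverse form: P = 232 - 4Q.
Without the quota, 232 - 4Q = 177 + 1.5Q gives Q* = 10.
At Q = 9 the demand price is 232 - 4(9) = 196 and the supply price is 177 + 1.5(9) = 190.5.
Deadweight loss is the triangle between the curves from 9 to 10: (1/2)(196 - 190.5)(10 - 9) = 2.75.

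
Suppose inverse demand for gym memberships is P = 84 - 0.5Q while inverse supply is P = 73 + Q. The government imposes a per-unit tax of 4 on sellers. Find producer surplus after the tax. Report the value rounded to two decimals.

Pre-tax equilibrium: 84 - 0.5Q = 73 + Q gives Q* = 7.3333, P* = 80.3333.
A tax on sellers shifts supply up by 4: 84 - 0.5Q = 73 + Q + 4, so Q_t = 4.6667. Buyers pay P_b = 81.6667; sellers receive P_s = P_b - 4 = 77.6667.
PS = (1/2)(Q_t)(P_s - 73) = (1/2)(4.6667)(4.6667) = 10.8889.

10.89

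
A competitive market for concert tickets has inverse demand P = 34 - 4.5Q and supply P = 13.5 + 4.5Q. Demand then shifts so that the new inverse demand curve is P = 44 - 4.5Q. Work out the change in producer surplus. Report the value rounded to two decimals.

14.17

Initial equilibrium: Q_0 = 2.2778, P_0 = 23.75; CS_0 = (1/2)(2.2778)(10.25) = 11.6736, PS_0 = (1/2)(2.2778)(10.25) = 11.6736.
New equilibrium: 44 - 4.5Q = 13.5 + 4.5Q gives Q_1 = 3.3889, P_1 = 28.75; CS_1 = 25.8403, PS_1 = 25.8403.
Change in producer surplus = 25.8403 - 11.6736 = 14.1667.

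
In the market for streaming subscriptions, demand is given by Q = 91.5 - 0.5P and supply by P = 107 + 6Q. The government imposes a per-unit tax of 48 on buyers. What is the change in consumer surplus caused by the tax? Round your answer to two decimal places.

-78.00

Rewriting demand in inverse form: P = 183 - 2Q.
Pre-tax equilibrium: 183 - 2Q = 107 + 6Q gives Q* = 9.5, P* = 164.
A tax on buyers shifts demand down by 48: (183 - 48) - 2Q = 107 + 6Q, so Q_t = 3.5. Buyers pay P_b = 176; sellers receive P_s = P_b - 48 = 128.
CS falls from (1/2)(9.5)(19) = 90.25 to (1/2)(3.5)(7) = 12.25, a change of -78.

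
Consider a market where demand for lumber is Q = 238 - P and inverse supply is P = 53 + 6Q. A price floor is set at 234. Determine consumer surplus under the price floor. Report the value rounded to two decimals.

8.00

Rewriting demand in inverse form: P = 238 - Q.
Free-market equilibrium: 238 - Q = 53 + 6Q gives Q* = 26.4286, P* = 211.5714.
At P = 234, buyers demand (238 - 234)/1 = 4 while sellers would supply more, so the quantity traded is 4 at price 234.
CS is the triangle under demand above 234: (1/2)(4)(238 - 234) = 8.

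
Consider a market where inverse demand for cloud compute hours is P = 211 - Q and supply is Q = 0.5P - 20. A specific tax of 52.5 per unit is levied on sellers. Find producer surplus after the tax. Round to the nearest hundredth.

Rewriting supply in inverse form: P = 40 + 2Q.
Without the tax, 211 - Q = 40 + 2Q so Q* = 57 and P* = 154.
With the tax, sellers need 52.5 more per unit: 211 - Q = 40 + 2Q + 52.5, so Q_t = 39.5. Buyers pay P_b = 171.5; sellers receive P_s = P_b - 52.5 = 119.
Producer surplus is the triangle above supply below P_s: (1/2)(39.5)(119 - 40) = 1560.25.

1560.25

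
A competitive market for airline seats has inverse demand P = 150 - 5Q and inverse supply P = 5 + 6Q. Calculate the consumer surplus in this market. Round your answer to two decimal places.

Equilibrium: 150 - 5Q = 5 + 6Q, so Q* = 13.1818 and P* = 84.0909.
Consumer surplus is the triangle under demand above P*: (1/2)(13.1818)(150 - 84.0909) = (1/2)(13.1818)(65.9091) = 434.4008.

434.40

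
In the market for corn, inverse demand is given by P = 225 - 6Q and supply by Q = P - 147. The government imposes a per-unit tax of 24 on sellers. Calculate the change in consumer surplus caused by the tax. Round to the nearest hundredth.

-193.96

Rewriting supply in inverse form: P = 147 + Q.
Without the tax, 225 - 6Q = 147 + Q so Q* = 11.1429 and P* = 158.1429.
With the tax, sellers need 24 more per unit: 225 - 6Q = 147 + Q + 24, so Q_t = 7.7143. Buyers pay P_b = 178.7143; sellers receive P_s = P_b - 24 = 154.7143.
Consumers lose the trapezoid between P* and P_b out to Q_t plus the triangle from Q_t to Q*: change in CS = 178.5306 - 372.4898 = -193.9592.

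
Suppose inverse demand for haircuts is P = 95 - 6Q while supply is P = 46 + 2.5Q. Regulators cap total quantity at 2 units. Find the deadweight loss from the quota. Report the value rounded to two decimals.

60.24

Unrestricted equilibrium: Q* = (95 - 46)/(6 + 2.5) = 5.7647.
At Q = 2 the demand price is 95 - 6(2) = 83 and the supply price is 46 + 2.5(2) = 51.
Deadweight loss is the triangle between the curves from 2 to 5.7647: (1/2)(83 - 51)(5.7647 - 2) = 60.2353.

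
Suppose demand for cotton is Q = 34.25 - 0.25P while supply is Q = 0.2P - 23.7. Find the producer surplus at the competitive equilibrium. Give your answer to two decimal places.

Rewriting demand in inverse form: P = 137 - 4Q.
Rewriting supply in inverse form: P = 118.5 + 5Q.
Set 137 - 4Q = 118.5 + 5Q, which gives 18.5 = 9Q, so Q* = 2.0556 and P* = 137 - 4(2.0556) = 128.7778.
The supply curve's price intercept is 118.5, so PS = (1/2)(Q*)(P* - 118.5) = (1/2)(2.0556)(10.2778) = 10.5633.

10.56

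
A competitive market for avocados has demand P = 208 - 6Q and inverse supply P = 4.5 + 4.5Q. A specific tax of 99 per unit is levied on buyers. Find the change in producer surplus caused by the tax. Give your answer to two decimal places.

Pre-tax equilibrium: 208 - 6Q = 4.5 + 4.5Q gives Q* = 19.381, P* = 91.7143.
A tax on buyers shifts demand down by 99: (208 - 99) - 6Q = 4.5 + 4.5Q, so Q_t = 9.9524. Buyers pay P_b = 148.2857; sellers receive P_s = P_b - 99 = 49.2857.
PS falls from (1/2)(19.381)(87.2143) = 845.148 to (1/2)(9.9524)(44.7857) = 222.8622, a change of -622.2857.

-622.29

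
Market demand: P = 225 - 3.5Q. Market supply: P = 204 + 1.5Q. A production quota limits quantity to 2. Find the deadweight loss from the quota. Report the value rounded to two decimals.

12.10

Unrestricted equilibrium: Q* = (225 - 204)/(3.5 + 1.5) = 4.2.
At Q = 2 the demand price is 225 - 3.5(2) = 218 and the supply price is 204 + 1.5(2) = 207.
DWL = (1/2)(gap between curves at 2) x (Q* - 2) = (1/2)(11)(2.2) = 12.1.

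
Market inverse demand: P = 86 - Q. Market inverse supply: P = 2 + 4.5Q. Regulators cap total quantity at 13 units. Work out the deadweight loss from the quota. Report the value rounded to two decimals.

Unrestricted equilibrium: Q* = (86 - 2)/(1 + 4.5) = 15.2727.
At Q = 13 the demand price is 86 - (13) = 73 and the supply price is 2 + 4.5(13) = 60.5.
DWL = (1/2)(gap between curves at 13) x (Q* - 13) = (1/2)(12.5)(2.2727) = 14.2045.

14.20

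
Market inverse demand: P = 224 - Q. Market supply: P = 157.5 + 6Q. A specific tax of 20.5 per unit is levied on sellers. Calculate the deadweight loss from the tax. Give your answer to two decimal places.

Pre-tax equilibrium: 224 - Q = 157.5 + 6Q gives Q* = 9.5, P* = 214.5.
With the tax, sellers need 20.5 more per unit: 224 - Q = 157.5 + 6Q + 20.5, so Q_t = 6.5714. Buyers pay P_b = 217.4286; sellers receive P_s = P_b - 20.5 = 196.9286.
Deadweight loss is the triangle between the curves from Q_t to Q*: (1/2)(9.5 - 6.5714)(20.5) = 30.0179.

30.02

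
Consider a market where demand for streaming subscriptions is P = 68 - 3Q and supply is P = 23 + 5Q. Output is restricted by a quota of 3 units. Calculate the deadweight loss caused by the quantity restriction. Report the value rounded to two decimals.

27.56

Unrestricted equilibrium: Q* = (68 - 23)/(3 + 5) = 5.625.
At Q = 3 the demand price is 68 - 3(3) = 59 and the supply price is 23 + 5(3) = 38.
Deadweight loss is the triangle between the curves from 3 to 5.625: (1/2)(59 - 38)(5.625 - 3) = 27.5625.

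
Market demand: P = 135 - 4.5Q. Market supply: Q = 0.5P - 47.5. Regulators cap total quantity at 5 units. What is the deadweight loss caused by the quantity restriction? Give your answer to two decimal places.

Rewriting supply in inverse form: P = 95 + 2Q.
Without the quota, 135 - 4.5Q = 95 + 2Q gives Q* = 6.1538.
At Q = 5 the demand price is 135 - 4.5(5) = 112.5 and the supply price is 95 + 2(5) = 105.
Deadweight loss is the triangle between the curves from 5 to 6.1538: (1/2)(112.5 - 105)(6.1538 - 5) = 4.3269.

4.33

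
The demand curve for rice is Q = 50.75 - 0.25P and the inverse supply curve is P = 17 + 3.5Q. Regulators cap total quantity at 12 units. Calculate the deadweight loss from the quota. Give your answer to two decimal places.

614.40

Rewriting demand in inverse form: P = 203 - 4Q.
Unrestricted equilibrium: Q* = (203 - 17)/(4 + 3.5) = 24.8.
At Q = 12 the demand price is 203 - 4(12) = 155 and the supply price is 17 + 3.5(12) = 59.
Deadweight loss is the triangle between the curves from 12 to 24.8: (1/2)(155 - 59)(24.8 - 12) = 614.4.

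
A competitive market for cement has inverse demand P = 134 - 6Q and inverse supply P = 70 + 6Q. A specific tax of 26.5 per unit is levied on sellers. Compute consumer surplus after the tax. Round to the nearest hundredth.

Pre-tax equilibrium: 134 - 6Q = 70 + 6Q gives Q* = 5.3333, P* = 102.
With the tax, sellers need 26.5 more per unit: 134 - 6Q = 70 + 6Q + 26.5, so Q_t = 3.125. Buyers pay P_b = 115.25; sellers receive P_s = P_b - 26.5 = 88.75.
Consumer surplus is the triangle under demand above P_b: (1/2)(3.125)(134 - 115.25) = 29.2969.

29.30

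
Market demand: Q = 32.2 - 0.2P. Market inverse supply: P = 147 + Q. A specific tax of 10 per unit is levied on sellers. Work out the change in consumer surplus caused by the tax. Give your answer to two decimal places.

-12.50

Rewriting demand in inverse form: P = 161 - 5Q.
Without the tax, 161 - 5Q = 147 + Q so Q* = 2.3333 and P* = 149.3333.
A tax on sellers shifts supply up by 10: 161 - 5Q = 147 + Q + 10, so Q_t = 0.6667. Buyers pay P_b = 157.6667; sellers receive P_s = P_b - 10 = 147.6667.
CS falls from (1/2)(2.3333)(11.6667) = 13.6111 to (1/2)(0.6667)(3.3333) = 1.1111, a change of -12.5.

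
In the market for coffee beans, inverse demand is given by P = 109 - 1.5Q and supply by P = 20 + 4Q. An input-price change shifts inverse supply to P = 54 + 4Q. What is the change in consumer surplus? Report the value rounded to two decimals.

-121.39

Initial equilibrium: Q_0 = 16.1818, P_0 = 84.7273; CS_0 = (1/2)(16.1818)(24.2727) = 196.3884, PS_0 = (1/2)(16.1818)(64.7273) = 523.7025.
New equilibrium: 109 - 1.5Q = 54 + 4Q gives Q_1 = 10, P_1 = 94; CS_1 = 75, PS_1 = 200.
Change in consumer surplus = 75 - 196.3884 = -121.3884.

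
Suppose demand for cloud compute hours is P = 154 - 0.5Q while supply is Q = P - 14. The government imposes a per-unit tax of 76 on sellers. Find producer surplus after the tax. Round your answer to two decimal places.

910.22

Rewriting supply in inverse form: P = 14 + Q.
Without the tax, 154 - 0.5Q = 14 + Q so Q* = 93.3333 and P* = 107.3333.
With the tax, sellers need 76 more per unit: 154 - 0.5Q = 14 + Q + 76, so Q_t = 42.6667. Buyers pay P_b = 132.6667; sellers receive P_s = P_b - 76 = 56.6667.
Producer surplus is the triangle above supply below P_s: (1/2)(42.6667)(56.6667 - 14) = 910.2222.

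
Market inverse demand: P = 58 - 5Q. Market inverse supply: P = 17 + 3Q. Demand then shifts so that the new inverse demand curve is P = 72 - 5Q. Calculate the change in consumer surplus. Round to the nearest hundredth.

Initial equilibrium: Q_0 = 5.125, P_0 = 32.375; CS_0 = (1/2)(5.125)(25.625) = 65.6641, PS_0 = (1/2)(5.125)(15.375) = 39.3984.
New equilibrium: 72 - 5Q = 17 + 3Q gives Q_1 = 6.875, P_1 = 37.625; CS_1 = 118.1641, PS_1 = 70.8984.
Change in consumer surplus = 118.1641 - 65.6641 = 52.5.

52.50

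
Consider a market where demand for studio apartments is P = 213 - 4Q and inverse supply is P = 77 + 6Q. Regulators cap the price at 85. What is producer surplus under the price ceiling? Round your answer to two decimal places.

Free-market equilibrium: 213 - 4Q = 77 + 6Q gives Q* = 13.6, P* = 158.6.
At the ceiling price 85, quantity supplied is (85 - 77)/6 = 1.3333; supply is the short side, so Q = 1.3333 trades at P = 85.
PS is the triangle above supply below 85: (1/2)(1.3333)(85 - 77) = 5.3333.

5.33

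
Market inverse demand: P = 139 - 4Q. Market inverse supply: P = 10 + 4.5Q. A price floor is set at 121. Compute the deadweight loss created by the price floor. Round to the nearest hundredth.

484.44

Without the control, 139 - 4Q = 10 + 4.5Q so Q* = 15.1765 and P* = 78.2941.
At the floor price 121, quantity demanded is (139 - 121)/4 = 4.5; demand is the short side, so Q = 4.5 trades at P = 121.
The lost-trades triangle has base Q* - 4.5 = 10.6765 and height equal to the gap between the curves at Q = 4.5, which is 121 - 30.25 = 90.75. DWL = (1/2)(10.6765)(90.75) = 484.4449.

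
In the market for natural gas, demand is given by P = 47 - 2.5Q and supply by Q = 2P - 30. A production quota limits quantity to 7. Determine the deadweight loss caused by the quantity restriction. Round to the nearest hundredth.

Rewriting supply in inverse form: P = 15 + 0.5Q.
Without the quota, 47 - 2.5Q = 15 + 0.5Q gives Q* = 10.6667.
At Q = 7 the demand price is 47 - 2.5(7) = 29.5 and the supply price is 15 + 0.5(7) = 18.5.
DWL = (1/2)(gap between curves at 7) x (Q* - 7) = (1/2)(11)(3.6667) = 20.1667.

20.17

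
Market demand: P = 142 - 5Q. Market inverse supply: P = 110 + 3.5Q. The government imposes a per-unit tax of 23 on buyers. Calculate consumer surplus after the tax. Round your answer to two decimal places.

2.80

Without the tax, 142 - 5Q = 110 + 3.5Q so Q* = 3.7647 and P* = 123.1765.
A tax on buyers shifts demand down by 23: (142 - 23) - 5Q = 110 + 3.5Q, so Q_t = 1.0588. Buyers pay P_b = 136.7059; sellers receive P_s = P_b - 23 = 113.7059.
Consumer surplus is the triangle under demand above P_b: (1/2)(1.0588)(142 - 136.7059) = 2.8028.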